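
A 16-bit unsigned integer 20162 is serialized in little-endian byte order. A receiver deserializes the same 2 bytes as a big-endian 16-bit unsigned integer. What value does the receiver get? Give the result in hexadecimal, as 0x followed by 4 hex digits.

0xC24E

20162 in 16-bit hexadecimal is 0x4EC2.
Stored little-endian, the bytes at ascending addresses are C2 4E.
Read back as big-endian, the last byte is least significant, giving 0xC24E.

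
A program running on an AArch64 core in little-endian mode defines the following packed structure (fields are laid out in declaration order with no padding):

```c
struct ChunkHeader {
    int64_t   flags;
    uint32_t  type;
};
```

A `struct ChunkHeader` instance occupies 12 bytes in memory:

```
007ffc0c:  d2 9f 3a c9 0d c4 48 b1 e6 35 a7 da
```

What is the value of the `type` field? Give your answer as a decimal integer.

3668391398

`type` follows `flags` (8 bytes), so it starts at byte offset 8 and occupies 4 bytes.
Bytes at offsets 8..11: E6 35 A7 DA.
Little-endian stores the least-significant byte at the lowest address.
Reassemble most-significant byte first: DA A7 35 E6 → 0xDAA735E6.
0xDAA735E6 = 3668391398.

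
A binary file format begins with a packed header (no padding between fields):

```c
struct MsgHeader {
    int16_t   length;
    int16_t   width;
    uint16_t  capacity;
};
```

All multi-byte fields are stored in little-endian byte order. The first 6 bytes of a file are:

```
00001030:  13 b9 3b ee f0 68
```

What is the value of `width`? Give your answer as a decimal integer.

-4549

`width` follows `length` (2 bytes), so it starts at byte offset 2 and occupies 2 bytes.
Bytes at offsets 2..3: 3B EE.
In little-endian order the low byte comes first in memory.
Reassemble most-significant byte first: EE 3B → 0xEE3B.
Top bit is set, so as a signed 16-bit value this is 0xEE3B − 2^16 = -4549.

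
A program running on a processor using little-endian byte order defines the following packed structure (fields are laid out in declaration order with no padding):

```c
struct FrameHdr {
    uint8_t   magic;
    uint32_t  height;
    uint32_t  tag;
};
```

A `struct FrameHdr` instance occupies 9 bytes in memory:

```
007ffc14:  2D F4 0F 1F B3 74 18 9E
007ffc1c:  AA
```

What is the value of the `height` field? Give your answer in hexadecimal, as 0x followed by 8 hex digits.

0xB31F0FF4

`height` follows `magic` (1 byte), so it starts at byte offset 1 and occupies 4 bytes.
Bytes at offsets 1..4: F4 0F 1F B3.
In little-endian order the low byte comes first in memory.
Reassemble most-significant byte first: B3 1F 0F F4 → 0xB31F0FF4.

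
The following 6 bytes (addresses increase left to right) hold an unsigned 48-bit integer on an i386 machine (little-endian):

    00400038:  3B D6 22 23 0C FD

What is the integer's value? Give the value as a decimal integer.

278228570920507

Little-endian: lowest address holds the least-significant byte.
Reassemble most-significant byte first: FD 0C 23 22 D6 3B → 0xFD0C2322D63B.
0xFD0C2322D63B = 278228570920507.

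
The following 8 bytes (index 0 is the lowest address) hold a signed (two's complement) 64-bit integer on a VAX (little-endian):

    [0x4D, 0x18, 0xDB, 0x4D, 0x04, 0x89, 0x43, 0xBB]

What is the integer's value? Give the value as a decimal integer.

-4952964513598334899

Little-endian: lowest address holds the least-significant byte.
Reassemble most-significant byte first: BB 43 89 04 4D DB 18 4D → 0xBB4389044DDB184D.
Top bit is set, so as a signed 64-bit value this is 0xBB4389044DDB184D − 2^64 = -4952964513598334899.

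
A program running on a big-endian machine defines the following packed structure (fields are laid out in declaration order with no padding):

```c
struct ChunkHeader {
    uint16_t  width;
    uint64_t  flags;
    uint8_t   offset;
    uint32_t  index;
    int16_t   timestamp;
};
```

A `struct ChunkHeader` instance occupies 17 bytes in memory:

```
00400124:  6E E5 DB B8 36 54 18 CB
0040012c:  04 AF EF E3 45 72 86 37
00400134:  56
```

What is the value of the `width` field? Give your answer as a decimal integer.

28389

`width` is the first field, at byte offset 0, occupying 2 bytes.
Bytes at offsets 0..1: 6E E5.
Big-endian: lowest address holds the most-significant byte.
The bytes are already most-significant first: 0x6EE5.
0x6EE5 = 28389.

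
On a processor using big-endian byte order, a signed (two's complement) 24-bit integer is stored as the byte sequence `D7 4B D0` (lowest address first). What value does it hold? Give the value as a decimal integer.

Big-endian stores the most-significant byte at the lowest address.
The bytes are already most-significant first: 0xD74BD0.
Top bit is set, so as a signed 24-bit value this is 0xD74BD0 − 2^24 = -2667568.

-2667568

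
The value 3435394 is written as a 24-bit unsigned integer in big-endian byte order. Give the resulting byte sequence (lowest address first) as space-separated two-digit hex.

3435394 in hexadecimal, padded to 24 bits, is 0x346B82.
Split into bytes (most-significant first): 34 6B 82.
Big-endian: lowest address holds the most-significant byte.
So the memory order matches the most-significant-first order: 34 6B 82.

34 6B 82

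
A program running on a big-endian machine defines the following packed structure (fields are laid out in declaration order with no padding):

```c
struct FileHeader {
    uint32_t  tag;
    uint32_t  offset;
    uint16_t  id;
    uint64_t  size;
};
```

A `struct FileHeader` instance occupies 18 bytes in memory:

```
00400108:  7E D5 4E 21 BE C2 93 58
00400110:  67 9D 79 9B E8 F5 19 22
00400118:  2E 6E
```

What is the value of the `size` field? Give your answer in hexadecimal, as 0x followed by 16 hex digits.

0x799BE8F519222E6E

`size` follows `tag` (4 B), `offset` (4 B), `id` (2 B), so it starts at offset 4 + 4 + 2 = 10 and occupies 8 bytes.
Bytes at offsets 10..17: 79 9B E8 F5 19 22 2E 6E.
Big-endian stores the most-significant byte at the lowest address.
The bytes are already most-significant first: 0x799BE8F519222E6E.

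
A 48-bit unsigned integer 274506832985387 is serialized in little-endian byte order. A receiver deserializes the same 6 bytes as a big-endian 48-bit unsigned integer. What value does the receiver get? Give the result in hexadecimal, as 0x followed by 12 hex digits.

0x2BBD449AA9F9

274506832985387 in 48-bit hexadecimal is 0xF9A99A44BD2B.
Stored little-endian, the bytes at ascending addresses are 2B BD 44 9A A9 F9.
Read back as big-endian, the last byte is least significant, giving 0x2BBD449AA9F9.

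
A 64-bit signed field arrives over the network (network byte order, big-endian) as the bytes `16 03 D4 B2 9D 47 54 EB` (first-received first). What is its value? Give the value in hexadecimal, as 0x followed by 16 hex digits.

Big-endian stores the most-significant byte at the lowest address.
The bytes are already most-significant first: 0x1603D4B29D4754EB.

0x1603D4B29D4754EB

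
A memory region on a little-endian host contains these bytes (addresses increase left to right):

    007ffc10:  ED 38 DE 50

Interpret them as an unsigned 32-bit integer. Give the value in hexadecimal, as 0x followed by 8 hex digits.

0x50DE38ED

Little-endian stores the least-significant byte at the lowest address.
Reassemble most-significant byte first: 50 DE 38 ED → 0x50DE38ED.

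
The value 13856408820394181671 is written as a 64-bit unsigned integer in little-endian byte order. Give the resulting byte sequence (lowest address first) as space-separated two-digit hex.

13856408820394181671 in hexadecimal, padded to 64 bits, is 0xC04BDA68622F4427.
Split into bytes (most-significant first): C0 4B DA 68 62 2F 44 27.
Little-endian stores the least-significant byte at the lowest address.
So at ascending addresses the bytes are 27 44 2F 62 68 DA 4B C0.

27 44 2F 62 68 DA 4B C0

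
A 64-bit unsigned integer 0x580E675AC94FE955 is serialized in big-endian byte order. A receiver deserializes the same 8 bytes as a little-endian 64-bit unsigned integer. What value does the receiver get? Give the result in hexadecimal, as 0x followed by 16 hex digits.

0x55E94FC95A670E58

Stored big-endian, the bytes at ascending addresses are 58 0E 67 5A C9 4F E9 55.
Read back as little-endian, the first byte is least significant, giving 0x55E94FC95A670E58.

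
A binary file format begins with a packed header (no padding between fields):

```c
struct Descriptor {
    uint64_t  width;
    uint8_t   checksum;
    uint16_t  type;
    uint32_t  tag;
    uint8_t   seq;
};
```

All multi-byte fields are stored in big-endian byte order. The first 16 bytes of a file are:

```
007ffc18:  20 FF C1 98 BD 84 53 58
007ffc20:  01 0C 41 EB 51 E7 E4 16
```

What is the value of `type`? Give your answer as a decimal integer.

`type` follows `width` (8 B), `checksum` (1 B), so it starts at offset 8 + 1 = 9 and occupies 2 bytes.
Bytes at offsets 9..10: 0C 41.
Big-endian: lowest address holds the most-significant byte.
The bytes are already most-significant first: 0x0C41.
0x0C41 = 3137.

3137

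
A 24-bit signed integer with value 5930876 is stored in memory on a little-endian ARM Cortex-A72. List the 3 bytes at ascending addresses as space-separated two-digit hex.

5930876 in hexadecimal, padded to 24 bits, is 0x5A7F7C.
Split into bytes (most-significant first): 5A 7F 7C.
Little-endian stores the least-significant byte at the lowest address.
So at ascending addresses the bytes are 7C 7F 5A.

7C 7F 5A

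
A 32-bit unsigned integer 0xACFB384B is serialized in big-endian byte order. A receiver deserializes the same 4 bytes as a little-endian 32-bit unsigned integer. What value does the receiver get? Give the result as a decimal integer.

Stored big-endian, the bytes at ascending addresses are AC FB 38 4B.
Read back as little-endian, the first byte is least significant, giving 0x4B38FBAC.
0x4B38FBAC = 1262025644.

1262025644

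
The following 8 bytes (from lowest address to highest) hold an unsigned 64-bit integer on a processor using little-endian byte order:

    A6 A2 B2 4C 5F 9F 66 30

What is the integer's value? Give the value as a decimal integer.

In little-endian order the low byte comes first in memory.
Reassemble most-significant byte first: 30 66 9F 5F 4C B2 A2 A6 → 0x30669F5F4CB2A2A6.
0x30669F5F4CB2A2A6 = 3487650193102512806.

3487650193102512806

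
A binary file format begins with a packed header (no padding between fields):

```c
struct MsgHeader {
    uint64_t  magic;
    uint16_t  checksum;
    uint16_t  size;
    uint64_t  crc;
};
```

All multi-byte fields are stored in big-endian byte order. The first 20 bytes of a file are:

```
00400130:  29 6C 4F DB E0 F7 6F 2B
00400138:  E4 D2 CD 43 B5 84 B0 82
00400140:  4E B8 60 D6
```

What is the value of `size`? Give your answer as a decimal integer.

52547

`size` follows `magic` (8 B), `checksum` (2 B), so it starts at offset 8 + 2 = 10 and occupies 2 bytes.
Bytes at offsets 10..11: CD 43.
Big-endian stores the most-significant byte at the lowest address.
The bytes are already most-significant first: 0xCD43.
0xCD43 = 52547.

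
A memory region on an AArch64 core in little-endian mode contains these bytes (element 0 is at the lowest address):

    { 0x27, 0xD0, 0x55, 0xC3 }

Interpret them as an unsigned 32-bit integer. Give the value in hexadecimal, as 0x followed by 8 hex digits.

In little-endian order the low byte comes first in memory.
Reassemble most-significant byte first: C3 55 D0 27 → 0xC355D027.

0xC355D027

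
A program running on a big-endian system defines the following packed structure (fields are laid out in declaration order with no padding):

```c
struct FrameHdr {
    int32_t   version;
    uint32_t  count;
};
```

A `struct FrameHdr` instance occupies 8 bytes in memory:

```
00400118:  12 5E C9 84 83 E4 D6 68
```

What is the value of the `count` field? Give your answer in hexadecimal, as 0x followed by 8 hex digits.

`count` follows `version` (4 bytes), so it starts at byte offset 4 and occupies 4 bytes.
Bytes at offsets 4..7: 83 E4 D6 68.
Big-endian: lowest address holds the most-significant byte.
The bytes are already most-significant first: 0x83E4D668.

0x83E4D668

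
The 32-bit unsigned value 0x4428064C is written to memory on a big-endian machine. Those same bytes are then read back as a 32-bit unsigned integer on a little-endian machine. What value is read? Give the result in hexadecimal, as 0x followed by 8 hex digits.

0x4C062844

Stored big-endian, the bytes at ascending addresses are 44 28 06 4C.
Read back as little-endian, the first byte is least significant, giving 0x4C062844.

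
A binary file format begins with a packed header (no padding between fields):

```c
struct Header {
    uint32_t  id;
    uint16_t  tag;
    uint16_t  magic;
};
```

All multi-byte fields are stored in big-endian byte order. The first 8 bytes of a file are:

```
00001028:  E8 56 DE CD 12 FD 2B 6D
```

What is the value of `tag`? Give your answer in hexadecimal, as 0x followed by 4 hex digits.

0x12FD

`tag` follows `id` (4 bytes), so it starts at byte offset 4 and occupies 2 bytes.
Bytes at offsets 4..5: 12 FD.
Big-endian stores the most-significant byte at the lowest address.
The bytes are already most-significant first: 0x12FD.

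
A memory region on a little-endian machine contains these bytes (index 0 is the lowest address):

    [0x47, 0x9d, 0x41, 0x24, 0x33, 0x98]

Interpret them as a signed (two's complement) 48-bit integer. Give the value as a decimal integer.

Little-endian: lowest address holds the least-significant byte.
Reassemble most-significant byte first: 98 33 24 41 9D 47 → 0x983324419D47.
Top bit is set, so as a signed 48-bit value this is 0x983324419D47 − 2^48 = -114129557676729.

-114129557676729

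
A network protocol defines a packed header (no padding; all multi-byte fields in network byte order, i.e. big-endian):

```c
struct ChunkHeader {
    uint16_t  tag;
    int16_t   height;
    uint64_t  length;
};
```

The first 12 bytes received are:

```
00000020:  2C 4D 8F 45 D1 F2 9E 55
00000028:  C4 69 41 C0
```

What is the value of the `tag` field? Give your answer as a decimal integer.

11341

`tag` is the first field, at byte offset 0, occupying 2 bytes.
Bytes at offsets 0..1: 2C 4D.
In big-endian order the high byte comes first in memory.
The bytes are already most-significant first: 0x2C4D.
0x2C4D = 11341.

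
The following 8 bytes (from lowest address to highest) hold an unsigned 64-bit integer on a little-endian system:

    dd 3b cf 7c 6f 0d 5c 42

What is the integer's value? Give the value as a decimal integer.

In little-endian order the low byte comes first in memory.
Reassemble most-significant byte first: 42 5C 0D 6F 7C CF 3B DD → 0x425C0D6F7CCF3BDD.
0x425C0D6F7CCF3BDD = 4781711676847111133.

4781711676847111133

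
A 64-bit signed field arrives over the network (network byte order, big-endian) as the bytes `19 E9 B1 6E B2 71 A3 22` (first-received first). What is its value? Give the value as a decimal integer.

1867218609520091938

Big-endian: lowest address holds the most-significant byte.
The bytes are already most-significant first: 0x19E9B16EB271A322.
0x19E9B16EB271A322 = 1867218609520091938.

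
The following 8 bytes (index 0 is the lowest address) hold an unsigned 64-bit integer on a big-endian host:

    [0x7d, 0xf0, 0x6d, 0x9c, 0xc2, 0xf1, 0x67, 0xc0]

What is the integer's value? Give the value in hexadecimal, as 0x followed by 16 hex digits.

In big-endian order the high byte comes first in memory.
The bytes are already most-significant first: 0x7DF06D9CC2F167C0.

0x7DF06D9CC2F167C0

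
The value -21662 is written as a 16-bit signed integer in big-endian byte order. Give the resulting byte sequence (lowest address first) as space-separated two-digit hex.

AB 62

Two's complement of -21662 in 16 bits: 21662 = 0x549E; invert → 0xAB61; add 1 → 0xAB62.
Split into bytes (most-significant first): AB 62.
In big-endian order the high byte comes first in memory.
So the memory order matches the most-significant-first order: AB 62.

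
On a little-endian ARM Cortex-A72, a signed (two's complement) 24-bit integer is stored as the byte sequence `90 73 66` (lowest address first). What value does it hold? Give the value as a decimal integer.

6714256

In little-endian order the low byte comes first in memory.
Reassemble most-significant byte first: 66 73 90 → 0x667390.
0x667390 = 6714256.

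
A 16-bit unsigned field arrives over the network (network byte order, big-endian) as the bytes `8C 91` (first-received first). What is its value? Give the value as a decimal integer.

Big-endian stores the most-significant byte at the lowest address.
The bytes are already most-significant first: 0x8C91.
0x8C91 = 35985.

35985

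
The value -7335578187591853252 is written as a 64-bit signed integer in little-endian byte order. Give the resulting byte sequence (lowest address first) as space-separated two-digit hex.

3C DB 7B 02 81 CA 32 9A

Two's complement of -7335578187591853252 in 64 bits: 7335578187591853252 = 0x65CD357EFD8424C4; invert → 0x9A32CA81027BDB3B; add 1 → 0x9A32CA81027BDB3C.
Split into bytes (most-significant first): 9A 32 CA 81 02 7B DB 3C.
Little-endian: lowest address holds the least-significant byte.
So at ascending addresses the bytes are 3C DB 7B 02 81 CA 32 9A.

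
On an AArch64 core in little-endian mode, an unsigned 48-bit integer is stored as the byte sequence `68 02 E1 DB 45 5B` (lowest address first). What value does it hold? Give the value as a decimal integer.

100355599827560

In little-endian order the low byte comes first in memory.
Reassemble most-significant byte first: 5B 45 DB E1 02 68 → 0x5B45DBE10268.
0x5B45DBE10268 = 100355599827560.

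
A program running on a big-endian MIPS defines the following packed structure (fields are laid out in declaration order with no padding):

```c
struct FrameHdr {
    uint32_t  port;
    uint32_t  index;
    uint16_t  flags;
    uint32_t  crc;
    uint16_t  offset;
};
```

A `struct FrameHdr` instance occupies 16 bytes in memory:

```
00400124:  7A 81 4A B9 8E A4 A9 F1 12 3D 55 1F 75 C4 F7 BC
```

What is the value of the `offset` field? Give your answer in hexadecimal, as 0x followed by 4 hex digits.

`offset` follows `port` (4 B), `index` (4 B), `flags` (2 B), `crc` (4 B), so it starts at offset 4 + 4 + 2 + 4 = 14 and occupies 2 bytes.
Bytes at offsets 14..15: F7 BC.
Big-endian stores the most-significant byte at the lowest address.
The bytes are already most-significant first: 0xF7BC.

0xF7BC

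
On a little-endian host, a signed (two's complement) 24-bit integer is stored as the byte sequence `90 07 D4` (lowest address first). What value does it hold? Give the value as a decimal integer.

-2881648

Little-endian stores the least-significant byte at the lowest address.
Reassemble most-significant byte first: D4 07 90 → 0xD40790.
Top bit is set, so as a signed 24-bit value this is 0xD40790 − 2^24 = -2881648.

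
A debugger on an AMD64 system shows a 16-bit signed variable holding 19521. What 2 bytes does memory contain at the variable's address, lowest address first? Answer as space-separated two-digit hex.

19521 in hexadecimal, padded to 16 bits, is 0x4C41.
Split into bytes (most-significant first): 4C 41.
Little-endian stores the least-significant byte at the lowest address.
So at ascending addresses the bytes are 41 4C.

41 4C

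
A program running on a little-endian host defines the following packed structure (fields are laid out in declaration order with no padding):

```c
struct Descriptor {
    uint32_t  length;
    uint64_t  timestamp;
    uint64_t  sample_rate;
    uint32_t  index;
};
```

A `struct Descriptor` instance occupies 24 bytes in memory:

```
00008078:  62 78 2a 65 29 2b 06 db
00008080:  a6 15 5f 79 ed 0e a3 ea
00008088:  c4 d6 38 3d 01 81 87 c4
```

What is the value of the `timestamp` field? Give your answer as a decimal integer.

8745732807760161577

`timestamp` follows `length` (4 bytes), so it starts at byte offset 4 and occupies 8 bytes.
Bytes at offsets 4..11: 29 2B 06 DB A6 15 5F 79.
Little-endian: lowest address holds the least-significant byte.
Reassemble most-significant byte first: 79 5F 15 A6 DB 06 2B 29 → 0x795F15A6DB062B29.
0x795F15A6DB062B29 = 8745732807760161577.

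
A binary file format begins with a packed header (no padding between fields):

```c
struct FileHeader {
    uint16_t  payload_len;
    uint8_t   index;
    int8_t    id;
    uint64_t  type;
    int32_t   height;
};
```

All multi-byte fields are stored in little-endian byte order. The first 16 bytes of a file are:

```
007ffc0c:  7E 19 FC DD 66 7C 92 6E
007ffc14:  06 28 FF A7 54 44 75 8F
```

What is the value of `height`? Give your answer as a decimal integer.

`height` follows `payload_len` (2 B), `index` (1 B), `id` (1 B), `type` (8 B), so it starts at offset 2 + 1 + 1 + 8 = 12 and occupies 4 bytes.
Bytes at offsets 12..15: 54 44 75 8F.
In little-endian order the low byte comes first in memory.
Reassemble most-significant byte first: 8F 75 44 54 → 0x8F754454.
Top bit is set, so as a signed 32-bit value this is 0x8F754454 − 2^32 = -1888140204.

-1888140204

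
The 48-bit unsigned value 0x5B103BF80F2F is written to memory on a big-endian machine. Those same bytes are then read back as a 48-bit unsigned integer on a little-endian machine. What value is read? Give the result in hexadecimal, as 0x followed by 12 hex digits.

Stored big-endian, the bytes at ascending addresses are 5B 10 3B F8 0F 2F.
Read back as little-endian, the first byte is least significant, giving 0x2F0FF83B105B.

0x2F0FF83B105B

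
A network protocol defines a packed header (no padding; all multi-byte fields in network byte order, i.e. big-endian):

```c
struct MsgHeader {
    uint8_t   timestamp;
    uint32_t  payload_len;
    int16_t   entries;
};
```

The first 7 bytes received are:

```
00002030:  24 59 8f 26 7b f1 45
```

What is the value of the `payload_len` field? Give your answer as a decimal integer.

`payload_len` follows `timestamp` (1 byte), so it starts at byte offset 1 and occupies 4 bytes.
Bytes at offsets 1..4: 59 8F 26 7B.
Big-endian stores the most-significant byte at the lowest address.
The bytes are already most-significant first: 0x598F267B.
0x598F267B = 1502553723.

1502553723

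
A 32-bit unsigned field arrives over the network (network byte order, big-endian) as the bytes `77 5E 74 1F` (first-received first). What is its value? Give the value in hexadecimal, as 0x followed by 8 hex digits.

0x775E741F

In big-endian order the high byte comes first in memory.
The bytes are already most-significant first: 0x775E741F.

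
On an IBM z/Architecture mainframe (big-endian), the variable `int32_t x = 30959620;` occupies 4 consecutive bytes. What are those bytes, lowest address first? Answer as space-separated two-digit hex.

01 D8 68 04

30959620 in hexadecimal, padded to 32 bits, is 0x01D86804.
Split into bytes (most-significant first): 01 D8 68 04.
Big-endian stores the most-significant byte at the lowest address.
So the memory order matches the most-significant-first order: 01 D8 68 04.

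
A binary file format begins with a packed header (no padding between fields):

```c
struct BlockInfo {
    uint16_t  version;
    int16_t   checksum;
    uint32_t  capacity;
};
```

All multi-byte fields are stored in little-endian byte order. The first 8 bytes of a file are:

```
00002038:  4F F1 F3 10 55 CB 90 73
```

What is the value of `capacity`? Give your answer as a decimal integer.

`capacity` follows `version` (2 B), `checksum` (2 B), so it starts at offset 2 + 2 = 4 and occupies 4 bytes.
Bytes at offsets 4..7: 55 CB 90 73.
Little-endian stores the least-significant byte at the lowest address.
Reassemble most-significant byte first: 73 90 CB 55 → 0x7390CB55.
0x7390CB55 = 1938869077.

1938869077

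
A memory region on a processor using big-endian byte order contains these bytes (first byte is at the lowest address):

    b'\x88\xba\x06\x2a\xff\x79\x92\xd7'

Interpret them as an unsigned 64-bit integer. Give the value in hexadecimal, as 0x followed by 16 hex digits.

Big-endian: lowest address holds the most-significant byte.
The bytes are already most-significant first: 0x88BA062AFF7992D7.

0x88BA062AFF7992D7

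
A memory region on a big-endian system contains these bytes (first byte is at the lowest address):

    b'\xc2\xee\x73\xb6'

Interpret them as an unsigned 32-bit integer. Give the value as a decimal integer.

3270407094

Big-endian: lowest address holds the most-significant byte.
The bytes are already most-significant first: 0xC2EE73B6.
0xC2EE73B6 = 3270407094.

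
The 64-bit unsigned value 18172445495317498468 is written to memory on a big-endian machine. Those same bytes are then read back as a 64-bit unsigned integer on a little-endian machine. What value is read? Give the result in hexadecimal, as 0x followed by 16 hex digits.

0x640A8C70E57E31FC

18172445495317498468 in 64-bit hexadecimal is 0xFC317EE5708C0A64.
Stored big-endian, the bytes at ascending addresses are FC 31 7E E5 70 8C 0A 64.
Read back as little-endian, the first byte is least significant, giving 0x640A8C70E57E31FC.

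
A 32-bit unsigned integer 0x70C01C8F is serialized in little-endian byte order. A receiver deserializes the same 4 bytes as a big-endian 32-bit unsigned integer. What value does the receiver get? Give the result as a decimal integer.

2401026160

Stored little-endian, the bytes at ascending addresses are 8F 1C C0 70.
Read back as big-endian, the last byte is least significant, giving 0x8F1CC070.
0x8F1CC070 = 2401026160.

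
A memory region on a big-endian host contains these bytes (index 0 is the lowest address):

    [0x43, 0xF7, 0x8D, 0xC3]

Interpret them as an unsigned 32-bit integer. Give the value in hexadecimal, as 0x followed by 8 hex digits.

0x43F78DC3

In big-endian order the high byte comes first in memory.
The bytes are already most-significant first: 0x43F78DC3.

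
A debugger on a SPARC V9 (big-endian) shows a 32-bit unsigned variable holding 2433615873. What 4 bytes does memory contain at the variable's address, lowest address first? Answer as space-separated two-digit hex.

91 0E 08 01

2433615873 in hexadecimal, padded to 32 bits, is 0x910E0801.
Split into bytes (most-significant first): 91 0E 08 01.
In big-endian order the high byte comes first in memory.
So the memory order matches the most-significant-first order: 91 0E 08 01.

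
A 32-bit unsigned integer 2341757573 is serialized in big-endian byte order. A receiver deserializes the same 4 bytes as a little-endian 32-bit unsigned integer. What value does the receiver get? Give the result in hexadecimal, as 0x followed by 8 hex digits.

0x8562948B

2341757573 in 32-bit hexadecimal is 0x8B946285.
Stored big-endian, the bytes at ascending addresses are 8B 94 62 85.
Read back as little-endian, the first byte is least significant, giving 0x8562948B.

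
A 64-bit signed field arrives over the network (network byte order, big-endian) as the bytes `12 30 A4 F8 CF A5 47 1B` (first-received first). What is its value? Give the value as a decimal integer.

1310728880107374363

Big-endian stores the most-significant byte at the lowest address.
The bytes are already most-significant first: 0x1230A4F8CFA5471B.
0x1230A4F8CFA5471B = 1310728880107374363.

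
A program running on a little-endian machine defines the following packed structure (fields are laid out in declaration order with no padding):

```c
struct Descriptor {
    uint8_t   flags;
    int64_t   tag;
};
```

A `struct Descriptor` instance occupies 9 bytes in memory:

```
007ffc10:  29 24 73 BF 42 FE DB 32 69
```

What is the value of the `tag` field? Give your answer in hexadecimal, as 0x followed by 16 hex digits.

0x6932DBFE42BF7324

`tag` follows `flags` (1 byte), so it starts at byte offset 1 and occupies 8 bytes.
Bytes at offsets 1..8: 24 73 BF 42 FE DB 32 69.
Little-endian stores the least-significant byte at the lowest address.
Reassemble most-significant byte first: 69 32 DB FE 42 BF 73 24 → 0x6932DBFE42BF7324.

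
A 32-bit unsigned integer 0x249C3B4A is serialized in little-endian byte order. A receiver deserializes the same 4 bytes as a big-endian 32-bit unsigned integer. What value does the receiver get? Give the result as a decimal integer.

Stored little-endian, the bytes at ascending addresses are 4A 3B 9C 24.
Read back as big-endian, the last byte is least significant, giving 0x4A3B9C24.
0x4A3B9C24 = 1245420580.

1245420580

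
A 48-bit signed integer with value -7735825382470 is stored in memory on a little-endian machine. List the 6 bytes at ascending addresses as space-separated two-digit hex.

BA 43 E0 DC F6 F8

Two's complement of -7735825382470 in 48 bits: 7735825382470 = 0x0709231FBC46; invert → 0xF8F6DCE043B9; add 1 → 0xF8F6DCE043BA.
Split into bytes (most-significant first): F8 F6 DC E0 43 BA.
Little-endian: lowest address holds the least-significant byte.
So at ascending addresses the bytes are BA 43 E0 DC F6 F8.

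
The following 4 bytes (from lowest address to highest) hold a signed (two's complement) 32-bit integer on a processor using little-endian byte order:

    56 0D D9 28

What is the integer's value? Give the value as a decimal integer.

685313366

Little-endian stores the least-significant byte at the lowest address.
Reassemble most-significant byte first: 28 D9 0D 56 → 0x28D90D56.
0x28D90D56 = 685313366.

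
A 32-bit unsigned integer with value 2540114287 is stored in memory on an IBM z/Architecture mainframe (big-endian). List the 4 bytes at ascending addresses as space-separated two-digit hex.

97 67 11 6F

2540114287 in hexadecimal, padded to 32 bits, is 0x9767116F.
Split into bytes (most-significant first): 97 67 11 6F.
Big-endian: lowest address holds the most-significant byte.
So the memory order matches the most-significant-first order: 97 67 11 6F.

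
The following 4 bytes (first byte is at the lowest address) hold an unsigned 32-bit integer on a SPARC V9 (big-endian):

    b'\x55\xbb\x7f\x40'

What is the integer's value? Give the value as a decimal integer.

Big-endian stores the most-significant byte at the lowest address.
The bytes are already most-significant first: 0x55BB7F40.
0x55BB7F40 = 1438351168.

1438351168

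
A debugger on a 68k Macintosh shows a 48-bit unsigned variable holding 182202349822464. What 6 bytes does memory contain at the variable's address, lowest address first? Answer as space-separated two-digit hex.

A5 B6 4A 56 A2 00

182202349822464 in hexadecimal, padded to 48 bits, is 0xA5B64A56A200.
Split into bytes (most-significant first): A5 B6 4A 56 A2 00.
In big-endian order the high byte comes first in memory.
So the memory order matches the most-significant-first order: A5 B6 4A 56 A2 00.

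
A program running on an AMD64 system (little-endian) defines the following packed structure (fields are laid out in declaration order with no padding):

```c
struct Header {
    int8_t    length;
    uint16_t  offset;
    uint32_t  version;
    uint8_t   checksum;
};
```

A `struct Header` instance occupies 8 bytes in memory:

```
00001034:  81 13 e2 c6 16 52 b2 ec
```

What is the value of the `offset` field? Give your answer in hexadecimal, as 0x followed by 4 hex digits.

0xE213

`offset` follows `length` (1 byte), so it starts at byte offset 1 and occupies 2 bytes.
Bytes at offsets 1..2: 13 E2.
Little-endian stores the least-significant byte at the lowest address.
Reassemble most-significant byte first: E2 13 → 0xE213.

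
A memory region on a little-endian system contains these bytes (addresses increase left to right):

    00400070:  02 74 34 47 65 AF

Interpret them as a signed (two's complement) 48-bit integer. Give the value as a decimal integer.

Little-endian stores the least-significant byte at the lowest address.
Reassemble most-significant byte first: AF 65 47 34 74 02 → 0xAF6547347402.
Top bit is set, so as a signed 48-bit value this is 0xAF6547347402 − 2^48 = -88625455533054.

-88625455533054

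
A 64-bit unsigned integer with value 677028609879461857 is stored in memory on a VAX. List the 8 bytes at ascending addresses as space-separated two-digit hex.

677028609879461857 in hexadecimal, padded to 64 bits, is 0x096549EF02A44FE1.
Split into bytes (most-significant first): 09 65 49 EF 02 A4 4F E1.
In little-endian order the low byte comes first in memory.
So at ascending addresses the bytes are E1 4F A4 02 EF 49 65 09.

E1 4F A4 02 EF 49 65 09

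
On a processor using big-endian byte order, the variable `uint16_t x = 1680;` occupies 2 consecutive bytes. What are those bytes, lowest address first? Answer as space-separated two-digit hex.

1680 in hexadecimal, padded to 16 bits, is 0x0690.
Split into bytes (most-significant first): 06 90.
In big-endian order the high byte comes first in memory.
So the memory order matches the most-significant-first order: 06 90.

06 90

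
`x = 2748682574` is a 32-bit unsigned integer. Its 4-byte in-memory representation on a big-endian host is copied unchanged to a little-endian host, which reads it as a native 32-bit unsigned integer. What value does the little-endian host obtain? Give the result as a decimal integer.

1318180259

2748682574 in 32-bit hexadecimal is 0xA3D5914E.
Stored big-endian, the bytes at ascending addresses are A3 D5 91 4E.
Read back as little-endian, the first byte is least significant, giving 0x4E91D5A3.
0x4E91D5A3 = 1318180259.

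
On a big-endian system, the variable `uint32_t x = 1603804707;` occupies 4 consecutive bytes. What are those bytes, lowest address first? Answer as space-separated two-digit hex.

1603804707 in hexadecimal, padded to 32 bits, is 0x5F981E23.
Split into bytes (most-significant first): 5F 98 1E 23.
Big-endian stores the most-significant byte at the lowest address.
So the memory order matches the most-significant-first order: 5F 98 1E 23.

5F 98 1E 23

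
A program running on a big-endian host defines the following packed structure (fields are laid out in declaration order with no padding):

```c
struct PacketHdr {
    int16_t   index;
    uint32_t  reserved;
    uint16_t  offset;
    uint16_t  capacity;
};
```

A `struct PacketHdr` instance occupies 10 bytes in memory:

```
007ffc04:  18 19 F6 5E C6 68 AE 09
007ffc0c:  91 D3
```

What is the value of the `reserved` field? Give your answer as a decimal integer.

`reserved` follows `index` (2 bytes), so it starts at byte offset 2 and occupies 4 bytes.
Bytes at offsets 2..5: F6 5E C6 68.
In big-endian order the high byte comes first in memory.
The bytes are already most-significant first: 0xF65EC668.
0xF65EC668 = 4133406312.

4133406312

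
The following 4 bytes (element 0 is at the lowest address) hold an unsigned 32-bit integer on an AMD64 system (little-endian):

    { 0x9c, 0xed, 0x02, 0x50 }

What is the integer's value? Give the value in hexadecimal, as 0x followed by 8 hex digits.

0x5002ED9C

Little-endian: lowest address holds the least-significant byte.
Reassemble most-significant byte first: 50 02 ED 9C → 0x5002ED9C.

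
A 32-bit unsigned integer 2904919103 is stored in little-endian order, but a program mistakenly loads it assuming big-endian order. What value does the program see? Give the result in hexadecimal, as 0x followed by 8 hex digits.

0x3F8C25AD

2904919103 in 32-bit hexadecimal is 0xAD258C3F.
Stored little-endian, the bytes at ascending addresses are 3F 8C 25 AD.
Read back as big-endian, the last byte is least significant, giving 0x3F8C25AD.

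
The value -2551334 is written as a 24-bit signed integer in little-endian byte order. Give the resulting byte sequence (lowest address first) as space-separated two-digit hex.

DA 11 D9

Two's complement of -2551334 in 24 bits: 2551334 = 0x26EE26; invert → 0xD911D9; add 1 → 0xD911DA.
Split into bytes (most-significant first): D9 11 DA.
Little-endian stores the least-significant byte at the lowest address.
So at ascending addresses the bytes are DA 11 D9.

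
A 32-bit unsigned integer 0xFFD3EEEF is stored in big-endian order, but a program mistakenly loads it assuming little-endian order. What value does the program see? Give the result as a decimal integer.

4025406463

Stored big-endian, the bytes at ascending addresses are FF D3 EE EF.
Read back as little-endian, the first byte is least significant, giving 0xEFEED3FF.
0xEFEED3FF = 4025406463.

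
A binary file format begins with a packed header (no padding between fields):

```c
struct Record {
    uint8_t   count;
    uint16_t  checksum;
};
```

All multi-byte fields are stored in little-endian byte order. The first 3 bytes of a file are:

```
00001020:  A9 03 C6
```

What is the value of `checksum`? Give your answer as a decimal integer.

50691

`checksum` follows `count` (1 byte), so it starts at byte offset 1 and occupies 2 bytes.
Bytes at offsets 1..2: 03 C6.
Little-endian: lowest address holds the least-significant byte.
Reassemble most-significant byte first: C6 03 → 0xC603.
0xC603 = 50691.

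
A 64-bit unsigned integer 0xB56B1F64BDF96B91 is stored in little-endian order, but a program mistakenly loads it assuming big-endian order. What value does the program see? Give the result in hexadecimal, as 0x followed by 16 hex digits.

Stored little-endian, the bytes at ascending addresses are 91 6B F9 BD 64 1F 6B B5.
Read back as big-endian, the last byte is least significant, giving 0x916BF9BD641F6BB5.

0x916BF9BD641F6BB5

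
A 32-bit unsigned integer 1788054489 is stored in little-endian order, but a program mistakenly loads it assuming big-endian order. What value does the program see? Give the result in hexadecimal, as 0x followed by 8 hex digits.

1788054489 in 32-bit hexadecimal is 0x6A938BD9.
Stored little-endian, the bytes at ascending addresses are D9 8B 93 6A.
Read back as big-endian, the last byte is least significant, giving 0xD98B936A.

0xD98B936A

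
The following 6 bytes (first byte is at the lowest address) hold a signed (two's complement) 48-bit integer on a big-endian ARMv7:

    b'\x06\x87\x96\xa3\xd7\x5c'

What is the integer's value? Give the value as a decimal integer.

7179417671516

Big-endian: lowest address holds the most-significant byte.
The bytes are already most-significant first: 0x068796A3D75C.
0x068796A3D75C = 7179417671516.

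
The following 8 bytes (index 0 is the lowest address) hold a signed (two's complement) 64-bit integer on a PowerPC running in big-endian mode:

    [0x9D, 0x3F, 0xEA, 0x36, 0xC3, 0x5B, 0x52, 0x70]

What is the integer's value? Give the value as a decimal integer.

-7115711365295418768

Big-endian: lowest address holds the most-significant byte.
The bytes are already most-significant first: 0x9D3FEA36C35B5270.
Top bit is set, so as a signed 64-bit value this is 0x9D3FEA36C35B5270 − 2^64 = -7115711365295418768.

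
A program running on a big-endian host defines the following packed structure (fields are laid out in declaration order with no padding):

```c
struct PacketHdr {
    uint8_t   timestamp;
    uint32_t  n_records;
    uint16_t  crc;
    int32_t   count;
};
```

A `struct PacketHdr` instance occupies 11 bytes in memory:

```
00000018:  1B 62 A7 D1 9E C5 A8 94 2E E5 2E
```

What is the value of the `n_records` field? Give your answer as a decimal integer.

1655165342

`n_records` follows `timestamp` (1 byte), so it starts at byte offset 1 and occupies 4 bytes.
Bytes at offsets 1..4: 62 A7 D1 9E.
Big-endian: lowest address holds the most-significant byte.
The bytes are already most-significant first: 0x62A7D19E.
0x62A7D19E = 1655165342.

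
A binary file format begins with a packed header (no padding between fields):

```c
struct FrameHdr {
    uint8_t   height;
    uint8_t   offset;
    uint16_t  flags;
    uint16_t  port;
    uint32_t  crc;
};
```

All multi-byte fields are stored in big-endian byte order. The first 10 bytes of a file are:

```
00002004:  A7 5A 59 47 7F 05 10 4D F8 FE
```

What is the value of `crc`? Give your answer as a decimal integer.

`crc` follows `height` (1 B), `offset` (1 B), `flags` (2 B), `port` (2 B), so it starts at offset 1 + 1 + 2 + 2 = 6 and occupies 4 bytes.
Bytes at offsets 6..9: 10 4D F8 FE.
In big-endian order the high byte comes first in memory.
The bytes are already most-significant first: 0x104DF8FE.
0x104DF8FE = 273545470.

273545470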